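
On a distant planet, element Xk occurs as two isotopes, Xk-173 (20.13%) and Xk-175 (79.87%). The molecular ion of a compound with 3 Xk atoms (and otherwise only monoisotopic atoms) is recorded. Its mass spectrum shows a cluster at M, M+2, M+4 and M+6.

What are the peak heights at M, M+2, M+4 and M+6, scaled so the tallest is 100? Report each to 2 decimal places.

Each Xk atom is independently Xk-173 (p = 0.2013) or Xk-175 (q = 0.7987); the cluster is the binomial expansion (p + q)^3.
P(M) = 0.2013^3 = 0.008157
P(M+2) = 3 × 0.2013^2 × 0.7987^1 = 0.097094
P(M+4) = 3 × 0.2013^1 × 0.7987^2 = 0.385241
P(M+6) = 0.7987^3 = 0.509508
The M+6 peak is largest (0.509508); scaling to 100 gives 1.60 : 19.06 : 75.61 : 100.00.

1.60 : 19.06 : 75.61 : 100.00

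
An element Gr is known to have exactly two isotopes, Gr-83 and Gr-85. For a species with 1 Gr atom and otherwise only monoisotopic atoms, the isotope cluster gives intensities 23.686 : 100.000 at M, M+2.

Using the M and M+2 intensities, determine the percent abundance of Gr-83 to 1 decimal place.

19.2%

If p is the fraction of Gr that is Gr-83, then I(M+2)/I(M) = [C(1,1)·p^0·(1−p)] / p^1 = 1·(1−p)/p = 100.000/23.686 = 4.2219
(1−p)/p = 4.2219/1 = 4.2219  ⇒  p = 1/(1 + 4.2219) = 0.1915
Gr-83: 19.2%, Gr-85: 80.8%.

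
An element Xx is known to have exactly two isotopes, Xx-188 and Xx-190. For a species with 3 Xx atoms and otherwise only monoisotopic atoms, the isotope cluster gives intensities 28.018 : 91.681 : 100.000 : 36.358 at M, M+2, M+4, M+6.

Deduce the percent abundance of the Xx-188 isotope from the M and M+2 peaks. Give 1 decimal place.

Let p = fractional abundance of Xx-188. I(M+2)/I(M) = [C(3,1)·p^2·(1−p)] / p^3 = 3·(1−p)/p = 91.681/28.018 = 3.2722
(1−p)/p = 3.2722/3 = 1.0907  ⇒  p = 1/(1 + 1.0907) = 0.4783
Xx-188: 47.8%, Xx-190: 52.2%.

47.8%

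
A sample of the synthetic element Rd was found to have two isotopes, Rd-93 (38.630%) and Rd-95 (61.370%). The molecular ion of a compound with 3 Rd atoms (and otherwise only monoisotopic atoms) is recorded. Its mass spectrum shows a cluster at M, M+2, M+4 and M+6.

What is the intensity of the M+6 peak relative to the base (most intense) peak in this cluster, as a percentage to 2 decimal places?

(0.38630 + 0.61370)^3 gives M 0.0576, M+2 0.2747, M+4 0.4365, M+6 0.2311; the largest is M+4.
P(M+4) = C(3,2) × 0.38630^1 × 0.61370^2 = 3 × 0.3863 × 0.37662769 = 0.436474 (base)
P(M+6) = C(3,3) × 0.38630^0 × 0.61370^3 = 1 × 1.0000 × 0.23113641 = 0.231136
Relative intensity = 0.231136 / 0.436474 × 100 = 52.96

52.96%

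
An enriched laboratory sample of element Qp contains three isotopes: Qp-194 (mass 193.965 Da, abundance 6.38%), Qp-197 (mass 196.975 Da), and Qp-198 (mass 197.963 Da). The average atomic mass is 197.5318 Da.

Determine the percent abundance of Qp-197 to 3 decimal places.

17.827%

Let x and y be the fractions of Qp-197 and Qp-198. Then x + y = 1 − 0.0638 = 0.9362 and 196.975x + 197.963y = 197.5318 − 0.0638×193.965 = 185.156833.
Substituting: 196.975x + 197.963(0.9362 − x) = 185.156833
(196.975 − 197.963)x = -0.1761276  ⇒  x = 0.17827, y = 0.75793
Qp-197: 17.827%, Qp-198: 75.793%.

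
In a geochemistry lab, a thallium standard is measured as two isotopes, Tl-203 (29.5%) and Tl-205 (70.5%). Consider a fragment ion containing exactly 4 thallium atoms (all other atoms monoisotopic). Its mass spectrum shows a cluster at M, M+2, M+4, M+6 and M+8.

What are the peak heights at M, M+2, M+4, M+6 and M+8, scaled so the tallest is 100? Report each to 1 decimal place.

The 4 Tl atoms are independent, so intensities follow the terms of (0.295 + 0.705)^4.
P(M) = 0.295^4 = 0.007573
P(M+2) = 4 × 0.295^3 × 0.705^1 = 0.072396
P(M+4) = 6 × 0.295^2 × 0.705^2 = 0.259522
P(M+6) = 4 × 0.295^1 × 0.705^3 = 0.413475
P(M+8) = 0.705^4 = 0.247034
The M+6 peak is largest (0.413475); scaling to 100 gives 1.8 : 17.5 : 62.8 : 100.0 : 59.7.

1.8 : 17.5 : 62.8 : 100.0 : 59.7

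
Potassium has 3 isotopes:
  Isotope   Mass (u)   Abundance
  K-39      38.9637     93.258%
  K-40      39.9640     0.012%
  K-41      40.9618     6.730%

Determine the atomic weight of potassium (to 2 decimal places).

39.10 u

The abundance-weighted mean is 0.93258 × 38.9637 + 0.00012 × 39.9640 + 0.06730 × 40.9618
= 36.33677 + 0.00480 + 2.75673 = 39.09830 u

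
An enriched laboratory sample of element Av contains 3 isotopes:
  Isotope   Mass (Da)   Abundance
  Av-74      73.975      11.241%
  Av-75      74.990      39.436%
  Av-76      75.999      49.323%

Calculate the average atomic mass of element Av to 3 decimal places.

Ar = Σ fᵢ·mᵢ = 0.11241 × 73.975 + 0.39436 × 74.990 + 0.49323 × 75.999
= 8.3155 + 29.5731 + 37.4850 = 75.3736 Da

75.374 Da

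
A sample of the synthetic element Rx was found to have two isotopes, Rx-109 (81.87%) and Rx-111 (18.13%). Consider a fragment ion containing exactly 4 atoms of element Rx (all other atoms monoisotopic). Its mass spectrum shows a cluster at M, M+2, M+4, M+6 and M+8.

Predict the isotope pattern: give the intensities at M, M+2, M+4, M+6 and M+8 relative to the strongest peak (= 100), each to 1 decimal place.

Each Rx atom is independently Rx-109 (p = 0.8187) or Rx-111 (q = 0.1813); the cluster is the binomial expansion (p + q)^4.
P(M) = 0.8187^4 = 0.449261
P(M+2) = 4 × 0.8187^3 × 0.1813^1 = 0.397953
P(M+4) = 6 × 0.8187^2 × 0.1813^2 = 0.132189
P(M+6) = 4 × 0.8187^1 × 0.1813^3 = 0.019515
P(M+8) = 0.1813^4 = 0.001080
The M peak is largest (0.449261); scaling to 100 gives 100.0 : 88.6 : 29.4 : 4.3 : 0.2.

100.0 : 88.6 : 29.4 : 4.3 : 0.2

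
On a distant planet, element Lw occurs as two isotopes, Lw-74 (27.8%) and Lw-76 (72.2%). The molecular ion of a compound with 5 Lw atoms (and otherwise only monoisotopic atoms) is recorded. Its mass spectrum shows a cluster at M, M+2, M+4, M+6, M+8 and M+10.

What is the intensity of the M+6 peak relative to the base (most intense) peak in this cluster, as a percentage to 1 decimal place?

77.0%

Binomial terms of (0.278 + 0.722)^5: M 0.0017, M+2 0.0216, M+4 0.1120, M+6 0.2909, M+8 0.3777, M+10 0.1962 → M+8 is the base peak.
P(M+8) = C(5,4) × 0.278^1 × 0.722^4 = 5 × 0.2780 × 0.27173701 = 0.377714 (base)
P(M+6) = C(5,3) × 0.278^2 × 0.722^3 = 10 × 0.077284 × 0.37636705 = 0.290872
Relative intensity = 0.290872 / 0.377714 × 100 = 77.0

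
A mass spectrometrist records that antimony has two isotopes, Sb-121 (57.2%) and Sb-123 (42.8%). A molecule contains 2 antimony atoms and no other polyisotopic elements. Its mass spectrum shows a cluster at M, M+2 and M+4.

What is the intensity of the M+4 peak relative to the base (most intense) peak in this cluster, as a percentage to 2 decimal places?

37.41%

Term probabilities: M 0.3272, M+2 0.4896, M+4 0.1832. Base peak = M+2.
P(M+2) = C(2,1) × 0.572^1 × 0.428^1 = 2 × 0.5720 × 0.4280 = 0.489632 (base)
P(M+4) = C(2,2) × 0.572^0 × 0.428^2 = 1 × 1.0000 × 0.183184 = 0.183184
Relative intensity = 0.183184 / 0.489632 × 100 = 37.41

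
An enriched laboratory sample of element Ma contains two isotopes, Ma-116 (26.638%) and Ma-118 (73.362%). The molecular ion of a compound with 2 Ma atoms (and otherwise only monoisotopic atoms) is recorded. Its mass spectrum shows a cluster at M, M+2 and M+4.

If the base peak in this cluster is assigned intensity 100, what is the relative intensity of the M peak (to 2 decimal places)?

Binomial terms of (0.26638 + 0.73362)^2: M 0.0710, M+2 0.3908, M+4 0.5382 → M+4 is the base peak.
P(M+4) = C(2,2) × 0.26638^0 × 0.73362^2 = 1 × 1.0000 × 0.5381983 = 0.538198 (base)
P(M) = C(2,0) × 0.26638^2 × 0.73362^0 = 1 × 0.0709583 × 1.0000 = 0.070958
Relative intensity = 0.070958 / 0.538198 × 100 = 13.18

13.18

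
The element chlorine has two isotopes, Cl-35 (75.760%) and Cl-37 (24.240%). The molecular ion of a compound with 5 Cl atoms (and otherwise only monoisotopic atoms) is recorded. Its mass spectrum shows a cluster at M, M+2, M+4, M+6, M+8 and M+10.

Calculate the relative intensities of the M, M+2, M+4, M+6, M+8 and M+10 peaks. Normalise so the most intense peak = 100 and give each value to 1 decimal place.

Expanding (0.75760 + 0.24240)^5:
P(M) = 0.75760^5 = 0.249574
P(M+2) = 5 × 0.75760^4 × 0.24240^1 = 0.399266
P(M+4) = 10 × 0.75760^3 × 0.24240^2 = 0.255497
P(M+6) = 10 × 0.75760^2 × 0.24240^3 = 0.081748
P(M+8) = 5 × 0.75760^1 × 0.24240^4 = 0.013078
P(M+10) = 0.24240^5 = 0.000837
The M+2 peak is largest (0.399266); scaling to 100 gives 62.5 : 100.0 : 64.0 : 20.5 : 3.3 : 0.2.

62.5 : 100.0 : 64.0 : 20.5 : 3.3 : 0.2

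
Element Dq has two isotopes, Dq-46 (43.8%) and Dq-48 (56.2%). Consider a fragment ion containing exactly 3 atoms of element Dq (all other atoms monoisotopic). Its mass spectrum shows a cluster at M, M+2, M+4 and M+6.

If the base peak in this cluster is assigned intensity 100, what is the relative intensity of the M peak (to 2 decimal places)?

20.25

Binomial terms of (0.438 + 0.562)^3: M 0.0840, M+2 0.3234, M+4 0.4150, M+6 0.1775 → M+4 is the base peak.
P(M+4) = C(3,2) × 0.438^1 × 0.562^2 = 3 × 0.4380 × 0.315844 = 0.415019 (base)
P(M) = C(3,0) × 0.438^3 × 0.562^0 = 1 × 0.08402767 × 1.0000 = 0.084028
Relative intensity = 0.084028 / 0.415019 × 100 = 20.25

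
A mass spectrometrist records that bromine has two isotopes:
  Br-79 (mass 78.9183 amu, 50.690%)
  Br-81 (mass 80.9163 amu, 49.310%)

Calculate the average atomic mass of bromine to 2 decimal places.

79.90 amu

Weight each isotope mass by its fractional abundance: 0.50690 × 78.9183 + 0.49310 × 80.9163
= 40.00369 + 39.89983 = 79.90352 amu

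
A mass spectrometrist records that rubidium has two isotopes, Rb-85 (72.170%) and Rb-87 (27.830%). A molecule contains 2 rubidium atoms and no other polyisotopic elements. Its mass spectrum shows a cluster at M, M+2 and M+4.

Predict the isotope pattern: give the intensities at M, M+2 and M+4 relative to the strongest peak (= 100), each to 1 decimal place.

100.0 : 77.1 : 14.9

Each Rb atom is independently Rb-85 (p = 0.72170) or Rb-87 (q = 0.27830); the cluster is the binomial expansion (p + q)^2.
P(M) = 0.72170^2 = 0.520851
P(M+2) = 2 × 0.72170^1 × 0.27830^1 = 0.401698
P(M+4) = 0.27830^2 = 0.077451
The M peak is largest (0.520851); scaling to 100 gives 100.0 : 77.1 : 14.9.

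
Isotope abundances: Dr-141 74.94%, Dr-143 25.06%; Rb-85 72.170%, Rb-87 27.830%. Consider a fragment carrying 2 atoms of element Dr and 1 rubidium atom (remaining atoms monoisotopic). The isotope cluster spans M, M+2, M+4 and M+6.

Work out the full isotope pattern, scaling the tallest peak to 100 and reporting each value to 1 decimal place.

Element Dr pattern (n=2): 0.56160036 : 0.37559928 : 0.06280036
Rubidium pattern (n=1): 0.7217 : 0.2783
Convolve the two distributions (both contribute in 2-u steps):
  M: 0.56160036×0.7217 = 0.405307
  M+2: 0.56160036×0.2783 + 0.37559928×0.7217 = 0.427363
  M+4: 0.37559928×0.2783 + 0.06280036×0.7217 = 0.149852
  M+6: 0.06280036×0.2783 = 0.017477
Scale to base peak (0.427363) = 100: 94.8 : 100.0 : 35.1 : 4.1

94.8 : 100.0 : 35.1 : 4.1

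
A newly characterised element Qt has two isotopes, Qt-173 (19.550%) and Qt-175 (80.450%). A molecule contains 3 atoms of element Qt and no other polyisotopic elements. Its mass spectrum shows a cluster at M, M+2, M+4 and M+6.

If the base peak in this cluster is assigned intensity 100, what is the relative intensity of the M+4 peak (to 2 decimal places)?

Binomial terms of (0.19550 + 0.80450)^3: M 0.0075, M+2 0.0922, M+4 0.3796, M+6 0.5207 → M+6 is the base peak.
P(M+6) = C(3,3) × 0.19550^0 × 0.80450^3 = 1 × 1.0000 × 0.52068869 = 0.520689 (base)
P(M+4) = C(3,2) × 0.19550^1 × 0.80450^2 = 3 × 0.1955 × 0.64722025 = 0.379595
Relative intensity = 0.379595 / 0.520689 × 100 = 72.90

72.90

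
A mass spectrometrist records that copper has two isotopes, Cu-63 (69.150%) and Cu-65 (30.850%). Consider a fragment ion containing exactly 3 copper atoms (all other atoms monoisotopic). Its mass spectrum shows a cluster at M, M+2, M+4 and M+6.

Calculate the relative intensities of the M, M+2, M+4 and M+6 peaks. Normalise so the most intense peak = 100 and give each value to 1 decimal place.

74.7 : 100.0 : 44.6 : 6.6

Each Cu atom is independently Cu-63 (p = 0.69150) or Cu-65 (q = 0.30850); the cluster is the binomial expansion (p + q)^3.
P(M) = 0.69150^3 = 0.330656
P(M+2) = 3 × 0.69150^2 × 0.30850^1 = 0.442548
P(M+4) = 3 × 0.69150^1 × 0.30850^2 = 0.197435
P(M+6) = 0.30850^3 = 0.029361
The M+2 peak is largest (0.442548); scaling to 100 gives 74.7 : 100.0 : 44.6 : 6.6.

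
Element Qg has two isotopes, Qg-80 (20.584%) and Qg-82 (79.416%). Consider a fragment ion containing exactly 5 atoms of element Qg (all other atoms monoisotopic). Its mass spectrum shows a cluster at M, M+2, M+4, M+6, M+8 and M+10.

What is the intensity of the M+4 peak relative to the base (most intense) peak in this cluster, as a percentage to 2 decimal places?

13.44%

Term probabilities: M 0.0004, M+2 0.0071, M+4 0.0550, M+6 0.2122, M+8 0.4094, M+10 0.3159. Base peak = M+8.
P(M+8) = C(5,4) × 0.20584^1 × 0.79416^4 = 5 × 0.20584 × 0.39777001 = 0.409385 (base)
P(M+4) = C(5,2) × 0.20584^3 × 0.79416^2 = 10 × 0.00872146 × 0.63069011 = 0.055005
Relative intensity = 0.055005 / 0.409385 × 100 = 13.44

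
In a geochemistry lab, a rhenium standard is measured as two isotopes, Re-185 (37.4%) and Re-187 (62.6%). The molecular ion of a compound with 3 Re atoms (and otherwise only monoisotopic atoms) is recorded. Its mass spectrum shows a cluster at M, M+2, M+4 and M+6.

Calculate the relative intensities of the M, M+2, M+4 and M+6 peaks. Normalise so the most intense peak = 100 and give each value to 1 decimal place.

The 3 Re atoms are independent, so intensities follow the terms of (0.374 + 0.626)^3.
P(M) = 0.374^3 = 0.052314
P(M+2) = 3 × 0.374^2 × 0.626^1 = 0.262687
P(M+4) = 3 × 0.374^1 × 0.626^2 = 0.439685
P(M+6) = 0.626^3 = 0.245314
The M+4 peak is largest (0.439685); scaling to 100 gives 11.9 : 59.7 : 100.0 : 55.8.

11.9 : 59.7 : 100.0 : 55.8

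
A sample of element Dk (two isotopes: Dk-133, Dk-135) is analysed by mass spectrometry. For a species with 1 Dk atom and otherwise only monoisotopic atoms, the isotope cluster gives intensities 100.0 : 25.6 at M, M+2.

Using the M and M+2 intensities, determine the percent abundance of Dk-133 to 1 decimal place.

79.6%

Let p = fractional abundance of Dk-133. I(M+2)/I(M) = [C(1,1)·p^0·(1−p)] / p^1 = 1·(1−p)/p = 25.6/100.0 = 0.2560
(1−p)/p = 0.2560/1 = 0.2560  ⇒  p = 1/(1 + 0.2560) = 0.7962
Dk-133: 79.6%, Dk-135: 20.4%.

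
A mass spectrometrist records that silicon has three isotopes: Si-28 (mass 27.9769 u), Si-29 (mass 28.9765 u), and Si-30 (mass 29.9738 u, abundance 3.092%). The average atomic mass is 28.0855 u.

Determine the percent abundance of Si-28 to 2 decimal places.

The remaining 96.908% is split between Si-28 (fraction x) and Si-29 (fraction 0.96908 − x).
Substituting: 27.9769x + 28.9765(0.96908 − x) = 27.158710104
(27.9769 − 28.9765)x = -0.921836516  ⇒  x = 0.92221, y = 0.04687
Si-28: 92.22%, Si-29: 4.69%.

92.22%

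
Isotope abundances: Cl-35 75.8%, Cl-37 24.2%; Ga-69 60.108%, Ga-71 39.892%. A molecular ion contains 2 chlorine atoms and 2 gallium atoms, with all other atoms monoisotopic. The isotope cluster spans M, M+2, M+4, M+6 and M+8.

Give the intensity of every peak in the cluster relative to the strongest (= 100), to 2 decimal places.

50.87 : 100.00 : 70.70 : 21.19 : 2.28

Chlorine pattern (n=2): 0.574564 : 0.366872 : 0.058564
Gallium pattern (n=2): 0.36129717 : 0.47956567 : 0.15913717
Convolve the two distributions (both contribute in 2-u steps):
  M: 0.574564×0.36129717 = 0.207588
  M+2: 0.574564×0.47956567 + 0.366872×0.36129717 = 0.408091
  M+4: 0.574564×0.15913717 + 0.366872×0.47956567 + 0.058564×0.36129717 = 0.288533
  M+6: 0.366872×0.15913717 + 0.058564×0.47956567 = 0.086468
  M+8: 0.058564×0.15913717 = 0.009320
Scale to base peak (0.408091) = 100: 50.87 : 100.00 : 70.70 : 21.19 : 2.28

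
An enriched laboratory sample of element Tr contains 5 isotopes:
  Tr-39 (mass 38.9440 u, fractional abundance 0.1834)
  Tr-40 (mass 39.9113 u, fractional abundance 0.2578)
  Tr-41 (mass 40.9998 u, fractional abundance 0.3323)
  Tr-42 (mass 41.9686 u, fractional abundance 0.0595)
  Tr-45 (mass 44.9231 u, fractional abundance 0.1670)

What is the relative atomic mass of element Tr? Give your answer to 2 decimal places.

Average mass = Σ (abundance × isotope mass) = 0.1834 × 38.9440 + 0.2578 × 39.9113 + 0.3323 × 40.9998 + 0.0595 × 41.9686 + 0.1670 × 44.9231
= 7.14233 + 10.28913 + 13.62423 + 2.49713 + 7.50216 = 41.05498 u

41.05 u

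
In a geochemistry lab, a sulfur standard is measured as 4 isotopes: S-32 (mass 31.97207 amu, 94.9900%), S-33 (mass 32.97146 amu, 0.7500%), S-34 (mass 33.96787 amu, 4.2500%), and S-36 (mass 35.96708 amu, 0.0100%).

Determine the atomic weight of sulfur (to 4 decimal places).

32.0648 amu

Average mass = Σ (abundance × isotope mass) = 0.949900 × 31.97207 + 0.007500 × 32.97146 + 0.042500 × 33.96787 + 0.000100 × 35.96708
= 30.370269 + 0.247286 + 1.443634 + 0.003597 = 32.064786 amu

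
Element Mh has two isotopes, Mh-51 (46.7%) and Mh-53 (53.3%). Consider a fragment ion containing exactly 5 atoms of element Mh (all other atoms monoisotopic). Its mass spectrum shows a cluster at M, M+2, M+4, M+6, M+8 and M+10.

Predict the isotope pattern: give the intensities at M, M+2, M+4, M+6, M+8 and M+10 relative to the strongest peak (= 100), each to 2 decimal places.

6.73 : 38.38 : 87.62 : 100.00 : 57.07 : 13.03

Each Mh atom is independently Mh-51 (p = 0.467) or Mh-53 (q = 0.533); the cluster is the binomial expansion (p + q)^5.
P(M) = 0.467^5 = 0.022212
P(M+2) = 5 × 0.467^4 × 0.533^1 = 0.126755
P(M+4) = 10 × 0.467^3 × 0.533^2 = 0.289338
P(M+6) = 10 × 0.467^2 × 0.533^3 = 0.330229
P(M+8) = 5 × 0.467^1 × 0.533^4 = 0.188450
P(M+10) = 0.533^5 = 0.043017
The M+6 peak is largest (0.330229); scaling to 100 gives 6.73 : 38.38 : 87.62 : 100.00 : 57.07 : 13.03.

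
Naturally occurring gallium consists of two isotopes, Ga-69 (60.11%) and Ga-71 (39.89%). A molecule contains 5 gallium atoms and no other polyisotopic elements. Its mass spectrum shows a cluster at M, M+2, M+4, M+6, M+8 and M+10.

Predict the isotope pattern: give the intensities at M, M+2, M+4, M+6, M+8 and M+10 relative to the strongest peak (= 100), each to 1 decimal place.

The 5 Ga atoms are independent, so intensities follow the terms of (0.6011 + 0.3989)^5.
P(M) = 0.6011^5 = 0.078475
P(M+2) = 5 × 0.6011^4 × 0.3989^1 = 0.260388
P(M+4) = 10 × 0.6011^3 × 0.3989^2 = 0.345596
P(M+6) = 10 × 0.6011^2 × 0.3989^3 = 0.229343
P(M+8) = 5 × 0.6011^1 × 0.3989^4 = 0.076098
P(M+10) = 0.3989^5 = 0.010100
The M+4 peak is largest (0.345596); scaling to 100 gives 22.7 : 75.3 : 100.0 : 66.4 : 22.0 : 2.9.

22.7 : 75.3 : 100.0 : 66.4 : 22.0 : 2.9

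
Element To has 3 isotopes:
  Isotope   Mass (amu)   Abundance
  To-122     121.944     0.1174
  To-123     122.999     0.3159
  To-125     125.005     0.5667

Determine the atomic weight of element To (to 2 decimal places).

Average mass = Σ (abundance × isotope mass) = 0.1174 × 121.944 + 0.3159 × 122.999 + 0.5667 × 125.005
= 14.3162 + 38.8554 + 70.8403 = 124.0119 amu

124.01 amu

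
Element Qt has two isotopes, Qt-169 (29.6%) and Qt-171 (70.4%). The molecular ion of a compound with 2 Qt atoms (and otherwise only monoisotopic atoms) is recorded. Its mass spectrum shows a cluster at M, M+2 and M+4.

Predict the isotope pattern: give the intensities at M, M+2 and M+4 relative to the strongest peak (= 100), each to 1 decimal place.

The 2 Qt atoms are independent, so intensities follow the terms of (0.296 + 0.704)^2.
P(M) = 0.296^2 = 0.087616
P(M+2) = 2 × 0.296^1 × 0.704^1 = 0.416768
P(M+4) = 0.704^2 = 0.495616
The M+4 peak is largest (0.495616); scaling to 100 gives 17.7 : 84.1 : 100.0.

17.7 : 84.1 : 100.0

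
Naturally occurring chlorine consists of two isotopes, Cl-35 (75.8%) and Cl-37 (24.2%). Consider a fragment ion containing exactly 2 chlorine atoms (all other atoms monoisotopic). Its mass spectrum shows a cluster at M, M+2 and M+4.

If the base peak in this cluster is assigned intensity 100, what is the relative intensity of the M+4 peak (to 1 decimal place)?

Term probabilities: M 0.5746, M+2 0.3669, M+4 0.0586. Base peak = M.
P(M) = C(2,0) × 0.758^2 × 0.242^0 = 1 × 0.574564 × 1.0000 = 0.574564 (base)
P(M+4) = C(2,2) × 0.758^0 × 0.242^2 = 1 × 1.0000 × 0.058564 = 0.058564
Relative intensity = 0.058564 / 0.574564 × 100 = 10.2

10.2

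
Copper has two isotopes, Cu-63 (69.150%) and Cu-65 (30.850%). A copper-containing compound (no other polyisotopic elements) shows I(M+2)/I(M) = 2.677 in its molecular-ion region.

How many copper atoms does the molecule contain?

6

With n Cu atoms, P(M+2)/P(M) = C(n,1)·p^(n−1)q / p^n = n·q/p = n · 0.30850/0.69150.
n = 2.677 × 0.69150/0.30850 = 6.00 ≈ 6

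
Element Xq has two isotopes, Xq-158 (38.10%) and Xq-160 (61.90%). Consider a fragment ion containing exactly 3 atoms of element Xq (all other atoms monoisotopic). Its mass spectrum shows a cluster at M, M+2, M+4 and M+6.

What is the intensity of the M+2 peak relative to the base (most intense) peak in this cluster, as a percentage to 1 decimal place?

Binomial terms of (0.3810 + 0.6190)^3: M 0.0553, M+2 0.2696, M+4 0.4380, M+6 0.2372 → M+4 is the base peak.
P(M+4) = C(3,2) × 0.3810^1 × 0.6190^2 = 3 × 0.3810 × 0.383161 = 0.437953 (base)
P(M+2) = C(3,1) × 0.3810^2 × 0.6190^1 = 3 × 0.145161 × 0.6190 = 0.269564
Relative intensity = 0.269564 / 0.437953 × 100 = 61.6

61.6%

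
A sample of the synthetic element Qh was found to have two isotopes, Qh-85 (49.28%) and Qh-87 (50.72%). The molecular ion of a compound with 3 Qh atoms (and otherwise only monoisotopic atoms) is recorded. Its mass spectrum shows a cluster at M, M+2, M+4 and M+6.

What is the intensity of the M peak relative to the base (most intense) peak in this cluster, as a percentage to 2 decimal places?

31.47%

Binomial terms of (0.4928 + 0.5072)^3: M 0.1197, M+2 0.3695, M+4 0.3803, M+6 0.1305 → M+4 is the base peak.
P(M+4) = C(3,2) × 0.4928^1 × 0.5072^2 = 3 × 0.4928 × 0.25725184 = 0.380321 (base)
P(M) = C(3,0) × 0.4928^3 × 0.5072^0 = 1 × 0.11967739 × 1.0000 = 0.119677
Relative intensity = 0.119677 / 0.380321 × 100 = 31.47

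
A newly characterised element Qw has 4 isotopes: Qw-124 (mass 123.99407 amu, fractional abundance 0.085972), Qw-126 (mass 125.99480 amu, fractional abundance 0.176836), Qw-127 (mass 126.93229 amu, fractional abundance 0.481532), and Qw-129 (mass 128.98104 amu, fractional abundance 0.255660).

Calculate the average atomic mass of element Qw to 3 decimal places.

Weight each isotope mass by its fractional abundance: 0.085972 × 123.99407 + 0.176836 × 125.99480 + 0.481532 × 126.93229 + 0.255660 × 128.98104
= 10.660018 + 22.280416 + 61.121959 + 32.975293 = 127.037686 amu

127.038 amu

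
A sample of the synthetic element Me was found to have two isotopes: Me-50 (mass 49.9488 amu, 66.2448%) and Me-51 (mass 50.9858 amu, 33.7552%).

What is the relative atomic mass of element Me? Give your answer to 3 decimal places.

50.299 amu

Ar = Σ fᵢ·mᵢ = 0.662448 × 49.9488 + 0.337552 × 50.9858
= 33.08848 + 17.21036 = 50.29884 amu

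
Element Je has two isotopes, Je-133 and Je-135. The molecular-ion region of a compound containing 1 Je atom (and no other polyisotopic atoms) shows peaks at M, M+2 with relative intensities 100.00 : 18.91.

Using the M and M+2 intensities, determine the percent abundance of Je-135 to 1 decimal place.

15.9%

Let p = fractional abundance of Je-133. I(M+2)/I(M) = [C(1,1)·p^0·(1−p)] / p^1 = 1·(1−p)/p = 18.91/100.00 = 0.1891
(1−p)/p = 0.1891/1 = 0.1891  ⇒  p = 1/(1 + 0.1891) = 0.8410
Je-133: 84.1%, Je-135: 15.9%.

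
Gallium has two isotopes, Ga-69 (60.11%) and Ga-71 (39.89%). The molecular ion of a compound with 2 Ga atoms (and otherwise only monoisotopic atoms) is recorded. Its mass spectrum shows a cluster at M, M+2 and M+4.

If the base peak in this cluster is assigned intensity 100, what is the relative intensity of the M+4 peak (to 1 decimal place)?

Binomial terms of (0.6011 + 0.3989)^2: M 0.3613, M+2 0.4796, M+4 0.1591 → M+2 is the base peak.
P(M+2) = C(2,1) × 0.6011^1 × 0.3989^1 = 2 × 0.6011 × 0.3989 = 0.479558 (base)
P(M+4) = C(2,2) × 0.6011^0 × 0.3989^2 = 1 × 1.0000 × 0.15912121 = 0.159121
Relative intensity = 0.159121 / 0.479558 × 100 = 33.2

33.2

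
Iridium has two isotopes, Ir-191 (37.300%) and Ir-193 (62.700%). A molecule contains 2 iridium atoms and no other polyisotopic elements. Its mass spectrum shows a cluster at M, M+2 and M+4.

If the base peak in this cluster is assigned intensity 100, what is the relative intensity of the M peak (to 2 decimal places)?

Binomial terms of (0.37300 + 0.62700)^2: M 0.1391, M+2 0.4677, M+4 0.3931 → M+2 is the base peak.
P(M+2) = C(2,1) × 0.37300^1 × 0.62700^1 = 2 × 0.3730 × 0.6270 = 0.467742 (base)
P(M) = C(2,0) × 0.37300^2 × 0.62700^0 = 1 × 0.139129 × 1.0000 = 0.139129
Relative intensity = 0.139129 / 0.467742 × 100 = 29.74

29.74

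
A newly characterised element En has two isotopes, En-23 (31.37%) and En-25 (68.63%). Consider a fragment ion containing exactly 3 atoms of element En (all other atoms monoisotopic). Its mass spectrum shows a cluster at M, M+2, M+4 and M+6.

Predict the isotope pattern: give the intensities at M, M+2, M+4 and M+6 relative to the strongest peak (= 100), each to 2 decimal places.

Each En atom is independently En-23 (p = 0.3137) or En-25 (q = 0.6863); the cluster is the binomial expansion (p + q)^3.
P(M) = 0.3137^3 = 0.030870
P(M+2) = 3 × 0.3137^2 × 0.6863^1 = 0.202612
P(M+4) = 3 × 0.3137^1 × 0.6863^2 = 0.443265
P(M+6) = 0.6863^3 = 0.323253
The M+4 peak is largest (0.443265); scaling to 100 gives 6.96 : 45.71 : 100.00 : 72.93.

6.96 : 45.71 : 100.00 : 72.93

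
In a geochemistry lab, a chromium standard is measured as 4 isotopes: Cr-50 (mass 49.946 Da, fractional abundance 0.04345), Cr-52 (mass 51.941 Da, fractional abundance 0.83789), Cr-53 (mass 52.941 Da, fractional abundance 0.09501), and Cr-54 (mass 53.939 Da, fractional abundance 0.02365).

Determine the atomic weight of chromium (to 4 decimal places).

51.9966 Da

Average mass = Σ (abundance × isotope mass) = 0.04345 × 49.946 + 0.83789 × 51.941 + 0.09501 × 52.941 + 0.02365 × 53.939
= 2.17015 + 43.52084 + 5.02992 + 1.27566 = 51.99657 Da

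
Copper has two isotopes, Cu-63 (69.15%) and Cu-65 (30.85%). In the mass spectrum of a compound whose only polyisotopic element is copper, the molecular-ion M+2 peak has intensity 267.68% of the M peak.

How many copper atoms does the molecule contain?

The M+2/M ratio from n Cu atoms is n · q/p = n · 0.3085/0.6915.
n = 2.6768 × 0.6915/0.3085 = 6.00 ≈ 6

6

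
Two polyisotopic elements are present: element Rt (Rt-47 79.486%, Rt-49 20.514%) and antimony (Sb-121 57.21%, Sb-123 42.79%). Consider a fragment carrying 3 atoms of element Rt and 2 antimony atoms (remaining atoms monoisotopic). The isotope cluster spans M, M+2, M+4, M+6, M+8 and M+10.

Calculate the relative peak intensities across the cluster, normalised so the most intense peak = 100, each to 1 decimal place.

44.1 : 100.0 : 84.5 : 33.0 : 6.1 : 0.4

Element Rt pattern (n=3): 0.50219447 : 0.38882385 : 0.1003489 : 0.00863279
Antimony pattern (n=2): 0.32729841 : 0.48960318 : 0.18309841
Convolve the two distributions (both contribute in 2-u steps):
  M: 0.50219447×0.32729841 = 0.164367
  M+2: 0.50219447×0.48960318 + 0.38882385×0.32729841 = 0.373137
  M+4: 0.50219447×0.18309841 + 0.38882385×0.48960318 + 0.1003489×0.32729841 = 0.315164
  M+6: 0.38882385×0.18309841 + 0.1003489×0.48960318 + 0.00863279×0.32729841 = 0.123150
  M+8: 0.1003489×0.18309841 + 0.00863279×0.48960318 = 0.022600
  M+10: 0.00863279×0.18309841 = 0.001581
Scale to base peak (0.373137) = 100: 44.1 : 100.0 : 84.5 : 33.0 : 6.1 : 0.4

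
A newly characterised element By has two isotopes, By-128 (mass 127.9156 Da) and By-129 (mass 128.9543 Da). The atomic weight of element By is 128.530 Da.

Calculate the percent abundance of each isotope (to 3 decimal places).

By-128: 40.849%, By-129: 59.151%

Let x be the fractional abundance of By-128; then By-129 has abundance 1 − x.
127.9156·x + 128.9543·(1 − x) = 128.530
(127.9156 − 128.9543)·x = 128.530 − 128.9543
x = -0.4243 / -1.0387 = 0.40849 → 40.849% By-128, 59.151% By-129.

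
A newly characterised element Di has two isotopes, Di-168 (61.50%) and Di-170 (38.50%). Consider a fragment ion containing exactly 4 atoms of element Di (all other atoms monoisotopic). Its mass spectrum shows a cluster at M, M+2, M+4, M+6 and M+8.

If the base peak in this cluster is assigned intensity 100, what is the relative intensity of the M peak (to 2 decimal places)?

(0.6150 + 0.3850)^4 gives M 0.1431, M+2 0.3582, M+4 0.3364, M+6 0.1404, M+8 0.0220; the largest is M+2.
P(M+2) = C(4,1) × 0.6150^3 × 0.3850^1 = 4 × 0.23260837 × 0.3850 = 0.358217 (base)
P(M) = C(4,0) × 0.6150^4 × 0.3850^0 = 1 × 0.14305415 × 1.0000 = 0.143054
Relative intensity = 0.143054 / 0.358217 × 100 = 39.94

39.94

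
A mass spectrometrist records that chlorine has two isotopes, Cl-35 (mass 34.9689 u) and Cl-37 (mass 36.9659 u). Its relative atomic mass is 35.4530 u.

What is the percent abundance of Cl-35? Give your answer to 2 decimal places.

75.76%

Writing the weighted mean with unknown fraction x of Cl-35:
34.9689·x + 36.9659·(1 − x) = 35.4530
(34.9689 − 36.9659)·x = 35.4530 − 36.9659
x = -1.5129 / -1.9970 = 0.75759 → 75.76% Cl-35, 24.24% Cl-37.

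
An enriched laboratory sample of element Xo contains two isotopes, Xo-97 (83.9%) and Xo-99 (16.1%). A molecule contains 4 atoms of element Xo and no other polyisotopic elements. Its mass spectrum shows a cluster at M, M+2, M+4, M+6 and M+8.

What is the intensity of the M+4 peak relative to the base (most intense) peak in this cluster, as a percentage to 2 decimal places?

Term probabilities: M 0.4955, M+2 0.3803, M+4 0.1095, M+6 0.0140, M+8 0.0007. Base peak = M.
P(M) = C(4,0) × 0.839^4 × 0.161^0 = 1 × 0.49550477 × 1.0000 = 0.495505 (base)
P(M+4) = C(4,2) × 0.839^2 × 0.161^2 = 6 × 0.703921 × 0.025921 = 0.109478
Relative intensity = 0.109478 / 0.495505 × 100 = 22.09

22.09%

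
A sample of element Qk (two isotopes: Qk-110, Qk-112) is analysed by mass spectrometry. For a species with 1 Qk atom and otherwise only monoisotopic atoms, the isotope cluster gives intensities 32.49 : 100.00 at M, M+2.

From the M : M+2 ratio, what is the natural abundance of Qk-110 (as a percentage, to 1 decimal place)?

Write p for the Qk-110 fraction. I(M+2)/I(M) = [C(1,1)·p^0·(1−p)] / p^1 = 1·(1−p)/p = 100.00/32.49 = 3.0779
(1−p)/p = 3.0779/1 = 3.0779  ⇒  p = 1/(1 + 3.0779) = 0.2452
Qk-110: 24.5%, Qk-112: 75.5%.

24.5%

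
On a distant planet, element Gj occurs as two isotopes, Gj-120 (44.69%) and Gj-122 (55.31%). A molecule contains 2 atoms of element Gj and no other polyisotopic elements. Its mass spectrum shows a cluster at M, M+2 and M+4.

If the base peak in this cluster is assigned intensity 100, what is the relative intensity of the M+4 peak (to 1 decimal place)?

61.9

(0.4469 + 0.5531)^2 gives M 0.1997, M+2 0.4944, M+4 0.3059; the largest is M+2.
P(M+2) = C(2,1) × 0.4469^1 × 0.5531^1 = 2 × 0.4469 × 0.5531 = 0.494361 (base)
P(M+4) = C(2,2) × 0.4469^0 × 0.5531^2 = 1 × 1.0000 × 0.30591961 = 0.305920
Relative intensity = 0.305920 / 0.494361 × 100 = 61.9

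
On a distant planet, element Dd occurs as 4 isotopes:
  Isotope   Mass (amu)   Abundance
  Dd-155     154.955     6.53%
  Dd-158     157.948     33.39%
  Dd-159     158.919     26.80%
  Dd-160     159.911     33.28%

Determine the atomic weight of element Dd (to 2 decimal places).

158.67 amu

Weight each isotope mass by its fractional abundance: 0.0653 × 154.955 + 0.3339 × 157.948 + 0.2680 × 158.919 + 0.3328 × 159.911
= 10.1186 + 52.7388 + 42.5903 + 53.2184 = 158.6661 amu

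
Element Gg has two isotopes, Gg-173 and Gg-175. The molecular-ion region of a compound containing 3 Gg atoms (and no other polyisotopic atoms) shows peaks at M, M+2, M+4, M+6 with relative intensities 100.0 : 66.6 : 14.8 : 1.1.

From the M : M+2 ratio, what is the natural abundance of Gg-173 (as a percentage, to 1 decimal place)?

81.8%

Write p for the Gg-173 fraction. I(M+2)/I(M) = [C(3,1)·p^2·(1−p)] / p^3 = 3·(1−p)/p = 66.6/100.0 = 0.6660
(1−p)/p = 0.6660/3 = 0.2220  ⇒  p = 1/(1 + 0.2220) = 0.8183
Gg-173: 81.8%, Gg-175: 18.2%.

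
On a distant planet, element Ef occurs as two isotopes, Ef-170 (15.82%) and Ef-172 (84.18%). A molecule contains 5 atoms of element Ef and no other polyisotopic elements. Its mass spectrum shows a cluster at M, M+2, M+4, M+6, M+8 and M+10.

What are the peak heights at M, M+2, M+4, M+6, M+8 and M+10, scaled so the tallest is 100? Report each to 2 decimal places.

Expanding (0.1582 + 0.8418)^5:
P(M) = 0.1582^5 = 0.000099
P(M+2) = 5 × 0.1582^4 × 0.8418^1 = 0.002636
P(M+4) = 10 × 0.1582^3 × 0.8418^2 = 0.028057
P(M+6) = 10 × 0.1582^2 × 0.8418^3 = 0.149293
P(M+8) = 5 × 0.1582^1 × 0.8418^4 = 0.397203
P(M+10) = 0.8418^5 = 0.422712
The M+10 peak is largest (0.422712); scaling to 100 gives 0.02 : 0.62 : 6.64 : 35.32 : 93.97 : 100.00.

0.02 : 0.62 : 6.64 : 35.32 : 93.97 : 100.00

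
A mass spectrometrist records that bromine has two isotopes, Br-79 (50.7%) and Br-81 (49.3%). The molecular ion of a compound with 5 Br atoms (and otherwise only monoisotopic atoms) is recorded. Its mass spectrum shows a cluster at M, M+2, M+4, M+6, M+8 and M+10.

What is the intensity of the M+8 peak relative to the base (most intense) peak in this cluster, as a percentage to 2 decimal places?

Binomial terms of (0.507 + 0.493)^5: M 0.0335, M+2 0.1629, M+4 0.3168, M+6 0.3080, M+8 0.1497, M+10 0.0291 → M+4 is the base peak.
P(M+4) = C(5,2) × 0.507^3 × 0.493^2 = 10 × 0.13032384 × 0.243049 = 0.316751 (base)
P(M+8) = C(5,4) × 0.507^1 × 0.493^4 = 5 × 0.5070 × 0.05907282 = 0.149750
Relative intensity = 0.149750 / 0.316751 × 100 = 47.28

47.28%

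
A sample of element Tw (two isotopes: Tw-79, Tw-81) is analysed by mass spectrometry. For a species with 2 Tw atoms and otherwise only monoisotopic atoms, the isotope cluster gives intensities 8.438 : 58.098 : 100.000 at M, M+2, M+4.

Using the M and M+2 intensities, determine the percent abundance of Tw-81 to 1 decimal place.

Write p for the Tw-79 fraction. I(M+2)/I(M) = [C(2,1)·p^1·(1−p)] / p^2 = 2·(1−p)/p = 58.098/8.438 = 6.8853
(1−p)/p = 6.8853/2 = 3.4426  ⇒  p = 1/(1 + 3.4426) = 0.2251
Tw-79: 22.5%, Tw-81: 77.5%.

77.5%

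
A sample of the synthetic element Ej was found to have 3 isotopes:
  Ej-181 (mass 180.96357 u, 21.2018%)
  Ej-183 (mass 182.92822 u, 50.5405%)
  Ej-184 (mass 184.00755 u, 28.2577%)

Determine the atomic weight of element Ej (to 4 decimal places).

Average mass = Σ (abundance × isotope mass) = 0.212018 × 180.96357 + 0.505405 × 182.92822 + 0.282577 × 184.00755
= 38.367534 + 92.452837 + 51.996301 = 182.816672 u

182.8167 u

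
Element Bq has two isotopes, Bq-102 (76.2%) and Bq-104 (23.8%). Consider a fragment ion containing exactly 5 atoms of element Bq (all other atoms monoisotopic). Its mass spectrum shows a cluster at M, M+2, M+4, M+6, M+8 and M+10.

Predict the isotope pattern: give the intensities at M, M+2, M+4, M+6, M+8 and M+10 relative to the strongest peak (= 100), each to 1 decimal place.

64.0 : 100.0 : 62.5 : 19.5 : 3.0 : 0.2

The 5 Bq atoms are independent, so intensities follow the terms of (0.762 + 0.238)^5.
P(M) = 0.762^5 = 0.256906
P(M+2) = 5 × 0.762^4 × 0.238^1 = 0.401205
P(M+4) = 10 × 0.762^3 × 0.238^2 = 0.250622
P(M+6) = 10 × 0.762^2 × 0.238^3 = 0.078278
P(M+8) = 5 × 0.762^1 × 0.238^4 = 0.012225
P(M+10) = 0.238^5 = 0.000764
The M+2 peak is largest (0.401205); scaling to 100 gives 64.0 : 100.0 : 62.5 : 19.5 : 3.0 : 0.2.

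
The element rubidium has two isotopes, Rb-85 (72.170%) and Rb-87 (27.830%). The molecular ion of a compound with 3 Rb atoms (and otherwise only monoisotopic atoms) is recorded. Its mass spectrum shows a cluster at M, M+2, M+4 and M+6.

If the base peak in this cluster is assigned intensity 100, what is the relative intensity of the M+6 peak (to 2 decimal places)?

(0.72170 + 0.27830)^3 gives M 0.3759, M+2 0.4349, M+4 0.1677, M+6 0.0216; the largest is M+2.
P(M+2) = C(3,1) × 0.72170^2 × 0.27830^1 = 3 × 0.52085089 × 0.2783 = 0.434858 (base)
P(M+6) = C(3,3) × 0.72170^0 × 0.27830^3 = 1 × 1.0000 × 0.02155458 = 0.021555
Relative intensity = 0.021555 / 0.434858 × 100 = 4.96

4.96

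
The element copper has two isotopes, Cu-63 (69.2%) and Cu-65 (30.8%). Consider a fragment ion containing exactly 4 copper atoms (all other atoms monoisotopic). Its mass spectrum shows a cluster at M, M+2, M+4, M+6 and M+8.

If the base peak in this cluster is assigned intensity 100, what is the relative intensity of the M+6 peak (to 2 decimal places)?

19.81

(0.692 + 0.308)^4 gives M 0.2293, M+2 0.4083, M+4 0.2726, M+6 0.0809, M+8 0.0090; the largest is M+2.
P(M+2) = C(4,1) × 0.692^3 × 0.308^1 = 4 × 0.33137389 × 0.3080 = 0.408253 (base)
P(M+6) = C(4,3) × 0.692^1 × 0.308^3 = 4 × 0.6920 × 0.02921811 = 0.080876
Relative intensity = 0.080876 / 0.408253 × 100 = 19.81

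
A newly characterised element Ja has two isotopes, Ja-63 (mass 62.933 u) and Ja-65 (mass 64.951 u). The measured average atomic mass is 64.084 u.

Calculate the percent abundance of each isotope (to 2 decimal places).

With x = fraction of Ja-63 (so Ja-65 is 1 − x):
62.933·x + 64.951·(1 − x) = 64.084
(62.933 − 64.951)·x = 64.084 − 64.951
x = -0.867 / -2.018 = 0.42963 → 42.96% Ja-63, 57.04% Ja-65.

Ja-63: 42.96%, Ja-65: 57.04%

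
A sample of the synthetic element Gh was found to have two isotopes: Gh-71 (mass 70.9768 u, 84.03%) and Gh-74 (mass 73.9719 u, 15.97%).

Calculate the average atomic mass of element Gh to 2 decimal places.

The abundance-weighted mean is 0.8403 × 70.9768 + 0.1597 × 73.9719
= 59.64181 + 11.81331 = 71.45512 u

71.46 u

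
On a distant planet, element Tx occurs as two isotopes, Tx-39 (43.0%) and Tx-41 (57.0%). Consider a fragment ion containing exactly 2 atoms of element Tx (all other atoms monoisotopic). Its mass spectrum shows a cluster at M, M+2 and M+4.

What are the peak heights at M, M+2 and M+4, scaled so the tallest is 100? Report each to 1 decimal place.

37.7 : 100.0 : 66.3

Expanding (0.430 + 0.570)^2:
P(M) = 0.430^2 = 0.184900
P(M+2) = 2 × 0.430^1 × 0.570^1 = 0.490200
P(M+4) = 0.570^2 = 0.324900
The M+2 peak is largest (0.490200); scaling to 100 gives 37.7 : 100.0 : 66.3.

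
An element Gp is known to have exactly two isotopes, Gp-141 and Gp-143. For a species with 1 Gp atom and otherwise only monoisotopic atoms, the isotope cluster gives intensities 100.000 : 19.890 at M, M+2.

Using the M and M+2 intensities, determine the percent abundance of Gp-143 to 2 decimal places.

Write p for the Gp-141 fraction. I(M+2)/I(M) = [C(1,1)·p^0·(1−p)] / p^1 = 1·(1−p)/p = 19.890/100.000 = 0.1989
(1−p)/p = 0.1989/1 = 0.1989  ⇒  p = 1/(1 + 0.1989) = 0.8341
Gp-141: 83.41%, Gp-143: 16.59%.

16.59%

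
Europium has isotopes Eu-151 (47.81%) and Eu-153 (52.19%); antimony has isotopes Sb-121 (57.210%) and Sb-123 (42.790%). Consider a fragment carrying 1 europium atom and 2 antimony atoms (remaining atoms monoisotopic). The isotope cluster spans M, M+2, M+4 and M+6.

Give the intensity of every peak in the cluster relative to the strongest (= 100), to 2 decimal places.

Europium pattern (n=1): 0.4781 : 0.5219
Antimony pattern (n=2): 0.32729841 : 0.48960318 : 0.18309841
Convolve the two distributions (both contribute in 2-u steps):
  M: 0.4781×0.32729841 = 0.156481
  M+2: 0.4781×0.48960318 + 0.5219×0.32729841 = 0.404896
  M+4: 0.4781×0.18309841 + 0.5219×0.48960318 = 0.343063
  M+6: 0.5219×0.18309841 = 0.095559
Scale to base peak (0.404896) = 100: 38.65 : 100.00 : 84.73 : 23.60

38.65 : 100.00 : 84.73 : 23.60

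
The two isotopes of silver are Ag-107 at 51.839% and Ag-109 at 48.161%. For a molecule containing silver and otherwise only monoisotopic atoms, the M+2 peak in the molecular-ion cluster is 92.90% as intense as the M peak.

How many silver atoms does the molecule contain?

The M+2/M ratio from n Ag atoms is n · q/p = n · 0.48161/0.51839.
n = 0.9290 × 0.51839/0.48161 = 1.00 ≈ 1

1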